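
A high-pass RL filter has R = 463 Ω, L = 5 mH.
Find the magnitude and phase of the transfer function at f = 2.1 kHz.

Step 1 — Angular frequency: ω = 2π·2100 = 1.319e+04 rad/s.
Step 2 — Transfer function: H(jω) = jωL/(R + jωL).
Step 3 — Numerator jωL = j·65.97; denominator R + jωL = 463 + j65.97.
Step 4 — H = 0.0199 + j0.1397.
Step 5 — Magnitude: |H| = 0.1411 (-17.0 dB); phase: φ = 81.9°.

|H| = 0.1411 (-17.0 dB), φ = 81.9°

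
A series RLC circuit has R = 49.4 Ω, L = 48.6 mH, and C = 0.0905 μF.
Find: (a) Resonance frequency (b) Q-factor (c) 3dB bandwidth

Step 1 — Resonance condition Im(Z)=0 gives ω₀ = 1/√(LC).
Step 2 — ω₀ = 1/√(0.0486·9.05e-08) = 1.508e+04 rad/s.
Step 3 — f₀ = ω₀/(2π) = 2400 Hz.
Step 4 — Series Q: Q = ω₀L/R = 1.508e+04·0.0486/49.4 = 14.83.
Step 5 — 3dB bandwidth: Δω = ω₀/Q = 1016 rad/s; BW = Δω/(2π) = 161.8 Hz.

(a) f₀ = 2400 Hz  (b) Q = 14.83  (c) BW = 161.8 Hz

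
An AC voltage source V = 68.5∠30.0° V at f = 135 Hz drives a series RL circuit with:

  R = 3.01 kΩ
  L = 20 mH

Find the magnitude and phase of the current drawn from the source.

Step 1 — Angular frequency: ω = 2π·f = 2π·135 = 848.2 rad/s.
Step 2 — Component impedances:
  R: Z = R = 3010 Ω
  L: Z = jωL = j·848.2·0.02 = 0 + j16.96 Ω
Step 3 — Series combination: Z_total = R + L = 3010 + j16.96 Ω = 3010∠0.3° Ω.
Step 4 — Source phasor: V = 68.5∠30.0° V = 59.32 + j34.25 V.
Step 5 — Ohm's law: I = V / Z_total = (59.32 + j34.25) / (3010 + j16.96) = 0.01977 + j0.01127 A.
Step 6 — Convert to polar: |I| = 0.02276 A, ∠I = 29.7°.

I = 0.02276∠29.7° A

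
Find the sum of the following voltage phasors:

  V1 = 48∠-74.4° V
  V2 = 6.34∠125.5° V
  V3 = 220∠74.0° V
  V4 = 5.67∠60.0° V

Step 1 — Convert each phasor to rectangular form:
  V1 = 48·(cos(-74.4°) + j·sin(-74.4°)) = 12.91 - j46.23 V
  V2 = 6.34·(cos(125.5°) + j·sin(125.5°)) = -3.682 + j5.161 V
  V3 = 220·(cos(74.0°) + j·sin(74.0°)) = 60.64 + j211.5 V
  V4 = 5.67·(cos(60.0°) + j·sin(60.0°)) = 2.835 + j4.91 V
Step 2 — Sum components: V_total = 72.7 + j175.3 V.
Step 3 — Convert to polar: |V_total| = 189.8 V, ∠V_total = 67.5°.

V_total = 189.8∠67.5° V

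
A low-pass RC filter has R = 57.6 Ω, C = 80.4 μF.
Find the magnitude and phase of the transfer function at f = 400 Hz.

Step 1 — Angular frequency: ω = 2π·400 = 2513 rad/s.
Step 2 — Transfer function: H(jω) = 1/(1 + jωRC).
Step 3 — Denominator: 1 + jωRC = 1 + j·2513·57.6·8.04e-05 = 1 + j11.64.
Step 4 — H = 0.007328 - j0.08529.
Step 5 — Magnitude: |H| = 0.0856 (-21.4 dB); phase: φ = -85.1°.

|H| = 0.0856 (-21.4 dB), φ = -85.1°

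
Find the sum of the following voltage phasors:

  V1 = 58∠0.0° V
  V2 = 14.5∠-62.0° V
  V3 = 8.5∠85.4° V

Step 1 — Convert each phasor to rectangular form:
  V1 = 58·(cos(0.0°) + j·sin(0.0°)) = 58 V
  V2 = 14.5·(cos(-62.0°) + j·sin(-62.0°)) = 6.807 - j12.8 V
  V3 = 8.5·(cos(85.4°) + j·sin(85.4°)) = 0.6817 + j8.473 V
Step 2 — Sum components: V_total = 65.49 - j4.33 V.
Step 3 — Convert to polar: |V_total| = 65.63 V, ∠V_total = -3.8°.

V_total = 65.63∠-3.8° V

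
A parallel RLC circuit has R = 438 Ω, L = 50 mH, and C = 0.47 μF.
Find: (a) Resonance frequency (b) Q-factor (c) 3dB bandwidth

Step 1 — Resonance: ω₀ = 1/√(LC) = 1/√(0.05·4.7e-07) = 6523 rad/s.
Step 2 — f₀ = ω₀/(2π) = 1038 Hz.
Step 3 — Parallel Q: Q = R/(ω₀L) = 438/(6523·0.05) = 1.343.
Step 4 — Bandwidth: Δω = ω₀/Q = 4858 rad/s; BW = Δω/(2π) = 773.1 Hz.

(a) f₀ = 1038 Hz  (b) Q = 1.343  (c) BW = 773.1 Hz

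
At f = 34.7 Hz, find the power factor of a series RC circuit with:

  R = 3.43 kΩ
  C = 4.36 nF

Step 1 — Angular frequency: ω = 2π·f = 2π·34.7 = 218 rad/s.
Step 2 — Component impedances:
  R: Z = R = 3430 Ω
  C: Z = 1/(jωC) = -j/(ω·C) = 0 - j1.052e+06 Ω
Step 3 — Series combination: Z_total = R + C = 3430 - j1.052e+06 Ω = 1.052e+06∠-89.8° Ω.
Step 4 — Power factor: PF = cos(φ) = Re(Z)/|Z| = 3430/1.05198e+06 = 0.003261.
Step 5 — Type: Im(Z) = -1.052e+06 ⇒ leading (phase φ = -89.8°).

PF = 0.003261 (leading, φ = -89.8°)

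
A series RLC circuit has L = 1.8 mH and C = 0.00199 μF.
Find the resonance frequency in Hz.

Step 1 — Resonance condition Im(Z)=0 gives ω₀ = 1/√(LC).
Step 2 — ω₀ = 1/√(0.0018·1.99e-09) = 5.284e+05 rad/s.
Step 3 — f₀ = ω₀/(2π) = 8.409e+04 Hz.

f₀ = 8.409e+04 Hz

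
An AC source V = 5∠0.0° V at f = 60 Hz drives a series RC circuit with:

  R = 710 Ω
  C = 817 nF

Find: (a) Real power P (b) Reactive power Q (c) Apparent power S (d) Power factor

Step 1 — Angular frequency: ω = 2π·f = 2π·60 = 377 rad/s.
Step 2 — Component impedances:
  R: Z = R = 710 Ω
  C: Z = 1/(jωC) = -j/(ω·C) = 0 - j3247 Ω
Step 3 — Series combination: Z_total = R + C = 710 - j3247 Ω = 3323∠-77.7° Ω.
Step 4 — Source phasor: V = 5∠0.0° V = 5 V.
Step 5 — Current: I = V / Z = 0.0003214 + j0.00147 A = 0.001504∠77.7° A.
Step 6 — Complex power: S = V·I* = 0.001607 - j0.007349 VA.
Step 7 — Real power: P = Re(S) = 0.001607 W.
Step 8 — Reactive power: Q = Im(S) = -0.007349 VAR.
Step 9 — Apparent power: |S| = 0.007522 VA.
Step 10 — Power factor: PF = P/|S| = 0.2136 (leading).

(a) P = 0.001607 W  (b) Q = -0.007349 VAR  (c) S = 0.007522 VA  (d) PF = 0.2136 (leading)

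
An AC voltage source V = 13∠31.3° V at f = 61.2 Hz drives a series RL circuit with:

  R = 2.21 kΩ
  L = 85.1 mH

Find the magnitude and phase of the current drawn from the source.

Step 1 — Angular frequency: ω = 2π·f = 2π·61.2 = 384.5 rad/s.
Step 2 — Component impedances:
  R: Z = R = 2210 Ω
  L: Z = jωL = j·384.5·0.0851 = 0 + j32.72 Ω
Step 3 — Series combination: Z_total = R + L = 2210 + j32.72 Ω = 2210∠0.8° Ω.
Step 4 — Source phasor: V = 13∠31.3° V = 11.11 + j6.754 V.
Step 5 — Ohm's law: I = V / Z_total = (11.11 + j6.754) / (2210 + j32.72) = 0.00507 + j0.002981 A.
Step 6 — Convert to polar: |I| = 0.005882 A, ∠I = 30.5°.

I = 0.005882∠30.5° A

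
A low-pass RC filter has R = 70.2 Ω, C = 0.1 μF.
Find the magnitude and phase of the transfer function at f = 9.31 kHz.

Step 1 — Angular frequency: ω = 2π·9310 = 5.85e+04 rad/s.
Step 2 — Transfer function: H(jω) = 1/(1 + jωRC).
Step 3 — Denominator: 1 + jωRC = 1 + j·5.85e+04·70.2·1e-07 = 1 + j0.4106.
Step 4 — H = 0.8557 - j0.3514.
Step 5 — Magnitude: |H| = 0.925 (-0.7 dB); phase: φ = -22.3°.

|H| = 0.925 (-0.7 dB), φ = -22.3°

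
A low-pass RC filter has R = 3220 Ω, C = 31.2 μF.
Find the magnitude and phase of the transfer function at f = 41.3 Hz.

Step 1 — Angular frequency: ω = 2π·41.3 = 259.5 rad/s.
Step 2 — Transfer function: H(jω) = 1/(1 + jωRC).
Step 3 — Denominator: 1 + jωRC = 1 + j·259.5·3220·3.12e-05 = 1 + j26.07.
Step 4 — H = 0.001469 - j0.0383.
Step 5 — Magnitude: |H| = 0.03833 (-28.3 dB); phase: φ = -87.8°.

|H| = 0.03833 (-28.3 dB), φ = -87.8°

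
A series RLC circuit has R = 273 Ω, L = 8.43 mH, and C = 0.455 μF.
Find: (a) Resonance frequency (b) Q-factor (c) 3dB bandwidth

Step 1 — Resonance: ω₀ = 1/√(LC) = 1/√(0.00843·4.55e-07) = 1.615e+04 rad/s.
Step 2 — f₀ = ω₀/(2π) = 2570 Hz.
Step 3 — Series Q: Q = ω₀L/R = 1.615e+04·0.00843/273 = 0.4986.
Step 4 — Bandwidth: Δω = ω₀/Q = 3.238e+04 rad/s; BW = Δω/(2π) = 5154 Hz.

(a) f₀ = 2570 Hz  (b) Q = 0.4986  (c) BW = 5154 Hz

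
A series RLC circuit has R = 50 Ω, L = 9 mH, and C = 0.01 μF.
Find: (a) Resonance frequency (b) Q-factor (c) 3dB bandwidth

Step 1 — Resonance condition Im(Z)=0 gives ω₀ = 1/√(LC).
Step 2 — ω₀ = 1/√(0.009·1e-08) = 1.054e+05 rad/s.
Step 3 — f₀ = ω₀/(2π) = 1.678e+04 Hz.
Step 4 — Series Q: Q = ω₀L/R = 1.054e+05·0.009/50 = 18.97.
Step 5 — 3dB bandwidth: Δω = ω₀/Q = 5556 rad/s; BW = Δω/(2π) = 884.2 Hz.

(a) f₀ = 1.678e+04 Hz  (b) Q = 18.97  (c) BW = 884.2 Hz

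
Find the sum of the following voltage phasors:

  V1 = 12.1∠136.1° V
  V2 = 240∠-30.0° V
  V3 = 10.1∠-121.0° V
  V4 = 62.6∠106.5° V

Step 1 — Convert each phasor to rectangular form:
  V1 = 12.1·(cos(136.1°) + j·sin(136.1°)) = -8.719 + j8.39 V
  V2 = 240·(cos(-30.0°) + j·sin(-30.0°)) = 207.8 - j120 V
  V3 = 10.1·(cos(-121.0°) + j·sin(-121.0°)) = -5.202 - j8.657 V
  V4 = 62.6·(cos(106.5°) + j·sin(106.5°)) = -17.78 + j60.02 V
Step 2 — Sum components: V_total = 176.1 - j60.25 V.
Step 3 — Convert to polar: |V_total| = 186.2 V, ∠V_total = -18.9°.

V_total = 186.2∠-18.9° V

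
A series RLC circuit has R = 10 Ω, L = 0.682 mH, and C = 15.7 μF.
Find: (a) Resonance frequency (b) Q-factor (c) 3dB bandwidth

Step 1 — Resonance: ω₀ = 1/√(LC) = 1/√(0.000682·1.57e-05) = 9664 rad/s.
Step 2 — f₀ = ω₀/(2π) = 1538 Hz.
Step 3 — Series Q: Q = ω₀L/R = 9664·0.000682/10 = 0.6591.
Step 4 — Bandwidth: Δω = ω₀/Q = 1.466e+04 rad/s; BW = Δω/(2π) = 2334 Hz.

(a) f₀ = 1538 Hz  (b) Q = 0.6591  (c) BW = 2334 Hz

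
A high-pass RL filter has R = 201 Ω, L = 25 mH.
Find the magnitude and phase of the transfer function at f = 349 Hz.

Step 1 — Angular frequency: ω = 2π·349 = 2193 rad/s.
Step 2 — Transfer function: H(jω) = jωL/(R + jωL).
Step 3 — Numerator jωL = j·54.82; denominator R + jωL = 201 + j54.82.
Step 4 — H = 0.06924 + j0.2539.
Step 5 — Magnitude: |H| = 0.2631 (-11.6 dB); phase: φ = 74.7°.

|H| = 0.2631 (-11.6 dB), φ = 74.7°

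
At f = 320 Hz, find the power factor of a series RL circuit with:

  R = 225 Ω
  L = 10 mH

Step 1 — Angular frequency: ω = 2π·f = 2π·320 = 2011 rad/s.
Step 2 — Component impedances:
  R: Z = R = 225 Ω
  L: Z = jωL = j·2011·0.01 = 0 + j20.11 Ω
Step 3 — Series combination: Z_total = R + L = 225 + j20.11 Ω = 225.9∠5.1° Ω.
Step 4 — Power factor: PF = cos(φ) = Re(Z)/|Z| = 225/225.9 = 0.996.
Step 5 — Type: Im(Z) = 20.11 ⇒ lagging (phase φ = 5.1°).

PF = 0.996 (lagging, φ = 5.1°)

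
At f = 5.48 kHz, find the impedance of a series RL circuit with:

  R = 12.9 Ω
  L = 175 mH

Step 1 — Angular frequency: ω = 2π·f = 2π·5480 = 3.443e+04 rad/s.
Step 2 — Component impedances:
  R: Z = R = 12.9 Ω
  L: Z = jωL = j·3.443e+04·0.175 = 0 + j6026 Ω
Step 3 — Series combination: Z_total = R + L = 12.9 + j6026 Ω = 6026∠89.9° Ω.

Z = 12.9 + j6026 Ω = 6026∠89.9° Ω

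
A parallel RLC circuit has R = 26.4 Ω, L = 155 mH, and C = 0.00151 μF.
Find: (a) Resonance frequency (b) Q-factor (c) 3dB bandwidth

Step 1 — Resonance: ω₀ = 1/√(LC) = 1/√(0.155·1.51e-09) = 6.537e+04 rad/s.
Step 2 — f₀ = ω₀/(2π) = 1.04e+04 Hz.
Step 3 — Parallel Q: Q = R/(ω₀L) = 26.4/(6.537e+04·0.155) = 0.002606.
Step 4 — Bandwidth: Δω = ω₀/Q = 2.509e+07 rad/s; BW = Δω/(2π) = 3.992e+06 Hz.

(a) f₀ = 1.04e+04 Hz  (b) Q = 0.002606  (c) BW = 3.992e+06 Hz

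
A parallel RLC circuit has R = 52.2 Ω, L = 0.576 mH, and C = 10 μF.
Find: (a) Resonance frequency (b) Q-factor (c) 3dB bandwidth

Step 1 — Resonance: ω₀ = 1/√(LC) = 1/√(0.000576·1e-05) = 1.318e+04 rad/s.
Step 2 — f₀ = ω₀/(2π) = 2097 Hz.
Step 3 — Parallel Q: Q = R/(ω₀L) = 52.2/(1.318e+04·0.000576) = 6.878.
Step 4 — Bandwidth: Δω = ω₀/Q = 1916 rad/s; BW = Δω/(2π) = 304.9 Hz.

(a) f₀ = 2097 Hz  (b) Q = 6.878  (c) BW = 304.9 Hz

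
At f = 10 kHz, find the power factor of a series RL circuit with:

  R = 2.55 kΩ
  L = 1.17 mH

Step 1 — Angular frequency: ω = 2π·f = 2π·1e+04 = 6.283e+04 rad/s.
Step 2 — Component impedances:
  R: Z = R = 2550 Ω
  L: Z = jωL = j·6.283e+04·0.00117 = 0 + j73.51 Ω
Step 3 — Series combination: Z_total = R + L = 2550 + j73.51 Ω = 2551∠1.7° Ω.
Step 4 — Power factor: PF = cos(φ) = Re(Z)/|Z| = 2550/2551 = 0.9996.
Step 5 — Type: Im(Z) = 73.51 ⇒ lagging (phase φ = 1.7°).

PF = 0.9996 (lagging, φ = 1.7°)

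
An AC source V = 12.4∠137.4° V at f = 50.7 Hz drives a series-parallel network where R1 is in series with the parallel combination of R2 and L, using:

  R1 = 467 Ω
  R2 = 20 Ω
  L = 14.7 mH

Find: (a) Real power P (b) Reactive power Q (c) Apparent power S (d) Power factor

Step 1 — Angular frequency: ω = 2π·f = 2π·50.7 = 318.6 rad/s.
Step 2 — Component impedances:
  R1: Z = R = 467 Ω
  R2: Z = R = 20 Ω
  L: Z = jωL = j·318.6·0.0147 = 0 + j4.683 Ω
Step 3 — Parallel branch: R2 || L = 1/(1/R2 + 1/L) = 1.039 + j4.439 Ω.
Step 4 — Series with R1: Z_total = R1 + (R2 || L) = 468 + j4.439 Ω = 468.1∠0.5° Ω.
Step 5 — Source phasor: V = 12.4∠137.4° V = -9.128 + j8.393 V.
Step 6 — Current: I = V / Z = -0.01933 + j0.01812 A = 0.02649∠136.9° A.
Step 7 — Complex power: S = V·I* = 0.3285 + j0.003116 VA.
Step 8 — Real power: P = Re(S) = 0.3285 W.
Step 9 — Reactive power: Q = Im(S) = 0.003116 VAR.
Step 10 — Apparent power: |S| = 0.3285 VA.
Step 11 — Power factor: PF = P/|S| = 1 (lagging).

(a) P = 0.3285 W  (b) Q = 0.003116 VAR  (c) S = 0.3285 VA  (d) PF = 1 (lagging)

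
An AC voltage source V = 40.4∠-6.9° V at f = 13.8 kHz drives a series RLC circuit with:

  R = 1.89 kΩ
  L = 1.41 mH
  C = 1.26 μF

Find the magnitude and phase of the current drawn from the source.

Step 1 — Angular frequency: ω = 2π·f = 2π·1.38e+04 = 8.671e+04 rad/s.
Step 2 — Component impedances:
  R: Z = R = 1890 Ω
  L: Z = jωL = j·8.671e+04·0.00141 = 0 + j122.3 Ω
  C: Z = 1/(jωC) = -j/(ω·C) = 0 - j9.153 Ω
Step 3 — Series combination: Z_total = R + L + C = 1890 + j113.1 Ω = 1893∠3.4° Ω.
Step 4 — Source phasor: V = 40.4∠-6.9° V = 40.11 - j4.854 V.
Step 5 — Ohm's law: I = V / Z_total = (40.11 - j4.854) / (1890 + j113.1) = 0.02099 - j0.003824 A.
Step 6 — Convert to polar: |I| = 0.02134 A, ∠I = -10.3°.

I = 0.02134∠-10.3° A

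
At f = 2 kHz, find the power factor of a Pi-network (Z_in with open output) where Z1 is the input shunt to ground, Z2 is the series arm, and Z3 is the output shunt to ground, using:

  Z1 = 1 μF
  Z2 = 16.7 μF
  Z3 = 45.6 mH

Step 1 — Angular frequency: ω = 2π·f = 2π·2000 = 1.257e+04 rad/s.
Step 2 — Component impedances:
  Z1: Z = 1/(jωC) = -j/(ω·C) = 0 - j79.58 Ω
  Z2: Z = 1/(jωC) = -j/(ω·C) = 0 - j4.765 Ω
  Z3: Z = jωL = j·1.257e+04·0.0456 = 0 + j573 Ω
Step 3 — With open output, the series arm Z2 and the output shunt Z3 appear in series to ground: Z2 + Z3 = 0 + j568.3 Ω.
Step 4 — Parallel with input shunt Z1: Z_in = Z1 || (Z2 + Z3) = 0 - j92.54 Ω = 92.54∠-90.0° Ω.
Step 5 — Power factor: PF = cos(φ) = Re(Z)/|Z| = 0/92.54 = 0.
Step 6 — Type: Im(Z) = -92.54 ⇒ leading (phase φ = -90.0°).

PF = 0 (leading, φ = -90.0°)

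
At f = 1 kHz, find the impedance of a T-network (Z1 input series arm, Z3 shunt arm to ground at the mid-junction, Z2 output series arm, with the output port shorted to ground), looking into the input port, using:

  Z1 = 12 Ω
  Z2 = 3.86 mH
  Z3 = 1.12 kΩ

Step 1 — Angular frequency: ω = 2π·f = 2π·1000 = 6283 rad/s.
Step 2 — Component impedances:
  Z1: Z = R = 12 Ω
  Z2: Z = jωL = j·6283·0.00386 = 0 + j24.25 Ω
  Z3: Z = R = 1120 Ω
Step 3 — With the output port shorted to ground, the output series arm Z2 runs from the junction to ground; the shunt arm Z3 also runs from the junction to ground. They appear in parallel: Z3 || Z2 = 0.5249 + j24.24 Ω.
Step 4 — Series with input arm Z1: Z_in = Z1 + (Z3 || Z2) = 12.52 + j24.24 Ω = 27.29∠62.7° Ω.

Z = 12.52 + j24.24 Ω = 27.29∠62.7° Ω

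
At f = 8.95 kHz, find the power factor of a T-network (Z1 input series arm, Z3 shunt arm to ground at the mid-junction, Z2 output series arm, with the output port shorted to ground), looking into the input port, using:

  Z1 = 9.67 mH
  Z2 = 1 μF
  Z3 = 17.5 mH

Step 1 — Angular frequency: ω = 2π·f = 2π·8950 = 5.623e+04 rad/s.
Step 2 — Component impedances:
  Z1: Z = jωL = j·5.623e+04·0.00967 = 0 + j543.8 Ω
  Z2: Z = 1/(jωC) = -j/(ω·C) = 0 - j17.78 Ω
  Z3: Z = jωL = j·5.623e+04·0.0175 = 0 + j984.1 Ω
Step 3 — With the output port shorted to ground, the output series arm Z2 runs from the junction to ground; the shunt arm Z3 also runs from the junction to ground. They appear in parallel: Z3 || Z2 = 0 - j18.11 Ω.
Step 4 — Series with input arm Z1: Z_in = Z1 + (Z3 || Z2) = 0 + j525.7 Ω = 525.7∠90.0° Ω.
Step 5 — Power factor: PF = cos(φ) = Re(Z)/|Z| = 0/525.7 = 0.
Step 6 — Type: Im(Z) = 525.7 ⇒ lagging (phase φ = 90.0°).

PF = 0 (lagging, φ = 90.0°)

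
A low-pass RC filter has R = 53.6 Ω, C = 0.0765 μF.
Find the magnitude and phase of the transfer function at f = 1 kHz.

Step 1 — Angular frequency: ω = 2π·1000 = 6283 rad/s.
Step 2 — Transfer function: H(jω) = 1/(1 + jωRC).
Step 3 — Denominator: 1 + jωRC = 1 + j·6283·53.6·7.65e-08 = 1 + j0.02576.
Step 4 — H = 0.9993 - j0.02575.
Step 5 — Magnitude: |H| = 0.9997 (-0.0 dB); phase: φ = -1.5°.

|H| = 0.9997 (-0.0 dB), φ = -1.5°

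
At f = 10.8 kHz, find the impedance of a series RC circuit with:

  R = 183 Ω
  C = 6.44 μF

Step 1 — Angular frequency: ω = 2π·f = 2π·1.08e+04 = 6.786e+04 rad/s.
Step 2 — Component impedances:
  R: Z = R = 183 Ω
  C: Z = 1/(jωC) = -j/(ω·C) = 0 - j2.288 Ω
Step 3 — Series combination: Z_total = R + C = 183 - j2.288 Ω = 183∠-0.7° Ω.

Z = 183 - j2.288 Ω = 183∠-0.7° Ω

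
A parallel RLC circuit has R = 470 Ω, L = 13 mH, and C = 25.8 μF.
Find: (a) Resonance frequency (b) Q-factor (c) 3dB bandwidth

Step 1 — Resonance: ω₀ = 1/√(LC) = 1/√(0.013·2.58e-05) = 1727 rad/s.
Step 2 — f₀ = ω₀/(2π) = 274.8 Hz.
Step 3 — Parallel Q: Q = R/(ω₀L) = 470/(1727·0.013) = 20.94.
Step 4 — Bandwidth: Δω = ω₀/Q = 82.47 rad/s; BW = Δω/(2π) = 13.13 Hz.

(a) f₀ = 274.8 Hz  (b) Q = 20.94  (c) BW = 13.13 Hz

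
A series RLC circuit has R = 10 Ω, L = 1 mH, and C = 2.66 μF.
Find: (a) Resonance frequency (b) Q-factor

Step 1 — Resonance condition Im(Z)=0 gives ω₀ = 1/√(LC).
Step 2 — ω₀ = 1/√(0.001·2.66e-06) = 1.939e+04 rad/s.
Step 3 — f₀ = ω₀/(2π) = 3086 Hz.
Step 4 — Series Q: Q = ω₀L/R = 1.939e+04·0.001/10 = 1.939.

(a) f₀ = 3086 Hz  (b) Q = 1.939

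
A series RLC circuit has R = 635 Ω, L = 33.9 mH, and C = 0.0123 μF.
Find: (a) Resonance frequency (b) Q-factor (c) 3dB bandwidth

Step 1 — Resonance: ω₀ = 1/√(LC) = 1/√(0.0339·1.23e-08) = 4.897e+04 rad/s.
Step 2 — f₀ = ω₀/(2π) = 7794 Hz.
Step 3 — Series Q: Q = ω₀L/R = 4.897e+04·0.0339/635 = 2.614.
Step 4 — Bandwidth: Δω = ω₀/Q = 1.873e+04 rad/s; BW = Δω/(2π) = 2981 Hz.

(a) f₀ = 7794 Hz  (b) Q = 2.614  (c) BW = 2981 Hz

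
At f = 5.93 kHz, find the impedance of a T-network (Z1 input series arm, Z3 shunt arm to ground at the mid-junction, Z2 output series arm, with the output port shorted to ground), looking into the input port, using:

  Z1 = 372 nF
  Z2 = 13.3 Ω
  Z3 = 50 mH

Step 1 — Angular frequency: ω = 2π·f = 2π·5930 = 3.726e+04 rad/s.
Step 2 — Component impedances:
  Z1: Z = 1/(jωC) = -j/(ω·C) = 0 - j72.15 Ω
  Z2: Z = R = 13.3 Ω
  Z3: Z = jωL = j·3.726e+04·0.05 = 0 + j1863 Ω
Step 3 — With the output port shorted to ground, the output series arm Z2 runs from the junction to ground; the shunt arm Z3 also runs from the junction to ground. They appear in parallel: Z3 || Z2 = 13.3 + j0.09495 Ω.
Step 4 — Series with input arm Z1: Z_in = Z1 + (Z3 || Z2) = 13.3 - j72.05 Ω = 73.27∠-79.5° Ω.

Z = 13.3 - j72.05 Ω = 73.27∠-79.5° Ω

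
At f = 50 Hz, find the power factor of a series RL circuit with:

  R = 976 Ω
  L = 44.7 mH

Step 1 — Angular frequency: ω = 2π·f = 2π·50 = 314.2 rad/s.
Step 2 — Component impedances:
  R: Z = R = 976 Ω
  L: Z = jωL = j·314.2·0.0447 = 0 + j14.04 Ω
Step 3 — Series combination: Z_total = R + L = 976 + j14.04 Ω = 976.1∠0.8° Ω.
Step 4 — Power factor: PF = cos(φ) = Re(Z)/|Z| = 976/976.1 = 0.9999.
Step 5 — Type: Im(Z) = 14.04 ⇒ lagging (phase φ = 0.8°).

PF = 0.9999 (lagging, φ = 0.8°)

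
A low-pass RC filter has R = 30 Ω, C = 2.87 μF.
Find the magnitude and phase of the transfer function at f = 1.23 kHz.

Step 1 — Angular frequency: ω = 2π·1230 = 7728 rad/s.
Step 2 — Transfer function: H(jω) = 1/(1 + jωRC).
Step 3 — Denominator: 1 + jωRC = 1 + j·7728·30·2.87e-06 = 1 + j0.6654.
Step 4 — H = 0.6931 - j0.4612.
Step 5 — Magnitude: |H| = 0.8325 (-1.6 dB); phase: φ = -33.6°.

|H| = 0.8325 (-1.6 dB), φ = -33.6°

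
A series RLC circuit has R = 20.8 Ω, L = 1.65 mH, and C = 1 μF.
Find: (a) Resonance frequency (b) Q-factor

Step 1 — Resonance condition Im(Z)=0 gives ω₀ = 1/√(LC).
Step 2 — ω₀ = 1/√(0.00165·1e-06) = 2.462e+04 rad/s.
Step 3 — f₀ = ω₀/(2π) = 3918 Hz.
Step 4 — Series Q: Q = ω₀L/R = 2.462e+04·0.00165/20.8 = 1.953.

(a) f₀ = 3918 Hz  (b) Q = 1.953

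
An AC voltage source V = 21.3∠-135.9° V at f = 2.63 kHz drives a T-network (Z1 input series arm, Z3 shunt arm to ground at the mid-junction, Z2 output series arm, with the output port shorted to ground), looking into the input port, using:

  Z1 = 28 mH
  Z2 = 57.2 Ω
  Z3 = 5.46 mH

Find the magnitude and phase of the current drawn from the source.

Step 1 — Angular frequency: ω = 2π·f = 2π·2630 = 1.652e+04 rad/s.
Step 2 — Component impedances:
  Z1: Z = jωL = j·1.652e+04·0.028 = 0 + j462.7 Ω
  Z2: Z = R = 57.2 Ω
  Z3: Z = jωL = j·1.652e+04·0.00546 = 0 + j90.23 Ω
Step 3 — With the output port shorted to ground, the output series arm Z2 runs from the junction to ground; the shunt arm Z3 also runs from the junction to ground. They appear in parallel: Z3 || Z2 = 40.8 + j25.87 Ω.
Step 4 — Series with input arm Z1: Z_in = Z1 + (Z3 || Z2) = 40.8 + j488.6 Ω = 490.3∠85.2° Ω.
Step 5 — Source phasor: V = 21.3∠-135.9° V = -15.3 - j14.82 V.
Step 6 — Ohm's law: I = V / Z_total = (-15.3 - j14.82) / (40.8 + j488.6) = -0.03273 + j0.02858 A.
Step 7 — Convert to polar: |I| = 0.04345 A, ∠I = 138.9°.

I = 0.04345∠138.9° A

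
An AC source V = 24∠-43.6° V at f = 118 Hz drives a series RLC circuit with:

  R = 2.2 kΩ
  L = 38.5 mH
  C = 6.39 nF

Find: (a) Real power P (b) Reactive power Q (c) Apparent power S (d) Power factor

Step 1 — Angular frequency: ω = 2π·f = 2π·118 = 741.4 rad/s.
Step 2 — Component impedances:
  R: Z = R = 2200 Ω
  L: Z = jωL = j·741.4·0.0385 = 0 + j28.54 Ω
  C: Z = 1/(jωC) = -j/(ω·C) = 0 - j2.111e+05 Ω
Step 3 — Series combination: Z_total = R + L + C = 2200 - j2.11e+05 Ω = 2.111e+05∠-89.4° Ω.
Step 4 — Source phasor: V = 24∠-43.6° V = 17.38 - j16.55 V.
Step 5 — Current: I = V / Z = 7.927e-05 + j8.153e-05 A = 0.0001137∠45.8° A.
Step 6 — Complex power: S = V·I* = 2.845e-05 - j0.002729 VA.
Step 7 — Real power: P = Re(S) = 2.845e-05 W.
Step 8 — Reactive power: Q = Im(S) = -0.002729 VAR.
Step 9 — Apparent power: |S| = 0.002729 VA.
Step 10 — Power factor: PF = P/|S| = 0.01042 (leading).

(a) P = 2.845e-05 W  (b) Q = -0.002729 VAR  (c) S = 0.002729 VA  (d) PF = 0.01042 (leading)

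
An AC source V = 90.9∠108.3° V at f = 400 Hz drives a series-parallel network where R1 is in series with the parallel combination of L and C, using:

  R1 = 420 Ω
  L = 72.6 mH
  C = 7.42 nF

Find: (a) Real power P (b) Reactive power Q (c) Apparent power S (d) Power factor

Step 1 — Angular frequency: ω = 2π·f = 2π·400 = 2513 rad/s.
Step 2 — Component impedances:
  R1: Z = R = 420 Ω
  L: Z = jωL = j·2513·0.0726 = 0 + j182.5 Ω
  C: Z = 1/(jωC) = -j/(ω·C) = 0 - j5.362e+04 Ω
Step 3 — Parallel branch: L || C = 1/(1/L + 1/C) = 0 + j183.1 Ω.
Step 4 — Series with R1: Z_total = R1 + (L || C) = 420 + j183.1 Ω = 458.2∠23.6° Ω.
Step 5 — Source phasor: V = 90.9∠108.3° V = -28.54 + j86.3 V.
Step 6 — Current: I = V / Z = 0.01817 + j0.1976 A = 0.1984∠84.7° A.
Step 7 — Complex power: S = V·I* = 16.53 + j7.207 VA.
Step 8 — Real power: P = Re(S) = 16.53 W.
Step 9 — Reactive power: Q = Im(S) = 7.207 VAR.
Step 10 — Apparent power: |S| = 18.03 VA.
Step 11 — Power factor: PF = P/|S| = 0.9167 (lagging).

(a) P = 16.53 W  (b) Q = 7.207 VAR  (c) S = 18.03 VA  (d) PF = 0.9167 (lagging)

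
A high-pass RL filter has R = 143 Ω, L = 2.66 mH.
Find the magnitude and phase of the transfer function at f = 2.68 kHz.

Step 1 — Angular frequency: ω = 2π·2680 = 1.684e+04 rad/s.
Step 2 — Transfer function: H(jω) = jωL/(R + jωL).
Step 3 — Numerator jωL = j·44.79; denominator R + jωL = 143 + j44.79.
Step 4 — H = 0.08935 + j0.2852.
Step 5 — Magnitude: |H| = 0.2989 (-10.5 dB); phase: φ = 72.6°.

|H| = 0.2989 (-10.5 dB), φ = 72.6°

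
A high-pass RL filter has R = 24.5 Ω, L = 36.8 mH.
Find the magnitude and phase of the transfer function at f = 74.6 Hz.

Step 1 — Angular frequency: ω = 2π·74.6 = 468.7 rad/s.
Step 2 — Transfer function: H(jω) = jωL/(R + jωL).
Step 3 — Numerator jωL = j·17.25; denominator R + jωL = 24.5 + j17.25.
Step 4 — H = 0.3314 + j0.4707.
Step 5 — Magnitude: |H| = 0.5757 (-4.8 dB); phase: φ = 54.9°.

|H| = 0.5757 (-4.8 dB), φ = 54.9°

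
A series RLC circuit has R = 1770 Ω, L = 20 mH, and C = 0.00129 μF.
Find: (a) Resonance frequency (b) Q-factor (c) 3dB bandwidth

Step 1 — Resonance: ω₀ = 1/√(LC) = 1/√(0.02·1.29e-09) = 1.969e+05 rad/s.
Step 2 — f₀ = ω₀/(2π) = 3.133e+04 Hz.
Step 3 — Series Q: Q = ω₀L/R = 1.969e+05·0.02/1770 = 2.225.
Step 4 — Bandwidth: Δω = ω₀/Q = 8.85e+04 rad/s; BW = Δω/(2π) = 1.409e+04 Hz.

(a) f₀ = 3.133e+04 Hz  (b) Q = 2.225  (c) BW = 1.409e+04 Hz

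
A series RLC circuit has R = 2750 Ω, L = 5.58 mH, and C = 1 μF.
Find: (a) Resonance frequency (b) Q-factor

Step 1 — Resonance condition Im(Z)=0 gives ω₀ = 1/√(LC).
Step 2 — ω₀ = 1/√(0.00558·1e-06) = 1.339e+04 rad/s.
Step 3 — f₀ = ω₀/(2π) = 2131 Hz.
Step 4 — Series Q: Q = ω₀L/R = 1.339e+04·0.00558/2750 = 0.02716.

(a) f₀ = 2131 Hz  (b) Q = 0.02716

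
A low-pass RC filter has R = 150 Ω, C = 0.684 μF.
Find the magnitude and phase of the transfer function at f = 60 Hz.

Step 1 — Angular frequency: ω = 2π·60 = 377 rad/s.
Step 2 — Transfer function: H(jω) = 1/(1 + jωRC).
Step 3 — Denominator: 1 + jωRC = 1 + j·377·150·6.84e-07 = 1 + j0.03868.
Step 4 — H = 0.9985 - j0.03862.
Step 5 — Magnitude: |H| = 0.9993 (-0.0 dB); phase: φ = -2.2°.

|H| = 0.9993 (-0.0 dB), φ = -2.2°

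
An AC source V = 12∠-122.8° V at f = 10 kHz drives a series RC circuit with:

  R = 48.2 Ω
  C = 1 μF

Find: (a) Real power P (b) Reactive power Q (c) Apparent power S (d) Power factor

Step 1 — Angular frequency: ω = 2π·f = 2π·1e+04 = 6.283e+04 rad/s.
Step 2 — Component impedances:
  R: Z = R = 48.2 Ω
  C: Z = 1/(jωC) = -j/(ω·C) = 0 - j15.92 Ω
Step 3 — Series combination: Z_total = R + C = 48.2 - j15.92 Ω = 50.76∠-18.3° Ω.
Step 4 — Source phasor: V = 12∠-122.8° V = -6.5 - j10.09 V.
Step 5 — Current: I = V / Z = -0.0593 - j0.2289 A = 0.2364∠-104.5° A.
Step 6 — Complex power: S = V·I* = 2.694 - j0.8895 VA.
Step 7 — Real power: P = Re(S) = 2.694 W.
Step 8 — Reactive power: Q = Im(S) = -0.8895 VAR.
Step 9 — Apparent power: |S| = 2.837 VA.
Step 10 — Power factor: PF = P/|S| = 0.9496 (leading).

(a) P = 2.694 W  (b) Q = -0.8895 VAR  (c) S = 2.837 VA  (d) PF = 0.9496 (leading)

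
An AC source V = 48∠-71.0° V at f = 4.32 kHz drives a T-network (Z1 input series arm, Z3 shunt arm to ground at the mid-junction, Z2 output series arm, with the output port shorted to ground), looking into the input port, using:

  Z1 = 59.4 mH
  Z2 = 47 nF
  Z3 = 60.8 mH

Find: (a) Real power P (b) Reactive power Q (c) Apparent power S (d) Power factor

Step 1 — Angular frequency: ω = 2π·f = 2π·4320 = 2.714e+04 rad/s.
Step 2 — Component impedances:
  Z1: Z = jωL = j·2.714e+04·0.0594 = 0 + j1612 Ω
  Z2: Z = 1/(jωC) = -j/(ω·C) = 0 - j783.9 Ω
  Z3: Z = jωL = j·2.714e+04·0.0608 = 0 + j1650 Ω
Step 3 — With the output port shorted to ground, the output series arm Z2 runs from the junction to ground; the shunt arm Z3 also runs from the junction to ground. They appear in parallel: Z3 || Z2 = 0 - j1493 Ω.
Step 4 — Series with input arm Z1: Z_in = Z1 + (Z3 || Z2) = 0 + j119.3 Ω = 119.3∠90.0° Ω.
Step 5 — Source phasor: V = 48∠-71.0° V = 15.63 - j45.38 V.
Step 6 — Current: I = V / Z = -0.3804 - j0.131 A = 0.4023∠-161.0° A.
Step 7 — Complex power: S = V·I* = 0 + j19.31 VA.
Step 8 — Real power: P = Re(S) = 0 W.
Step 9 — Reactive power: Q = Im(S) = 19.31 VAR.
Step 10 — Apparent power: |S| = 19.31 VA.
Step 11 — Power factor: PF = P/|S| = 0 (lagging).

(a) P = 0 W  (b) Q = 19.31 VAR  (c) S = 19.31 VA  (d) PF = 0 (lagging)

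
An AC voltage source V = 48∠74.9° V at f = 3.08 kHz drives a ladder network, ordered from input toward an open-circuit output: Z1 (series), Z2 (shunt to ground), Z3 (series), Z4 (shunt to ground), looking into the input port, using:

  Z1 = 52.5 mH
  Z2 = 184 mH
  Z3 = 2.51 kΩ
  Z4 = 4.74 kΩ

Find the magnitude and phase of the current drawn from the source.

Step 1 — Angular frequency: ω = 2π·f = 2π·3080 = 1.935e+04 rad/s.
Step 2 — Component impedances:
  Z1: Z = jωL = j·1.935e+04·0.0525 = 0 + j1016 Ω
  Z2: Z = jωL = j·1.935e+04·0.184 = 0 + j3561 Ω
  Z3: Z = R = 2510 Ω
  Z4: Z = R = 4740 Ω
Step 3 — Ladder network (open output): work backward from the far end, alternating series and parallel combinations. Z_in = 1409 + j3885 Ω = 4132∠70.1° Ω.
Step 4 — Source phasor: V = 48∠74.9° V = 12.5 + j46.34 V.
Step 5 — Ohm's law: I = V / Z_total = (12.5 + j46.34) / (1409 + j3885) = 0.01157 + j0.0009791 A.
Step 6 — Convert to polar: |I| = 0.01162 A, ∠I = 4.8°.

I = 0.01162∠4.8° A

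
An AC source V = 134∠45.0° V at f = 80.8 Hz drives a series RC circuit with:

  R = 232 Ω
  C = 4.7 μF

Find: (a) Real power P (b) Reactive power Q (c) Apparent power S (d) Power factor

Step 1 — Angular frequency: ω = 2π·f = 2π·80.8 = 507.7 rad/s.
Step 2 — Component impedances:
  R: Z = R = 232 Ω
  C: Z = 1/(jωC) = -j/(ω·C) = 0 - j419.1 Ω
Step 3 — Series combination: Z_total = R + C = 232 - j419.1 Ω = 479∠-61.0° Ω.
Step 4 — Source phasor: V = 134∠45.0° V = 94.75 + j94.75 V.
Step 5 — Current: I = V / Z = -0.07726 + j0.2689 A = 0.2797∠106.0° A.
Step 6 — Complex power: S = V·I* = 18.15 - j32.79 VA.
Step 7 — Real power: P = Re(S) = 18.15 W.
Step 8 — Reactive power: Q = Im(S) = -32.79 VAR.
Step 9 — Apparent power: |S| = 37.48 VA.
Step 10 — Power factor: PF = P/|S| = 0.4843 (leading).

(a) P = 18.15 W  (b) Q = -32.79 VAR  (c) S = 37.48 VA  (d) PF = 0.4843 (leading)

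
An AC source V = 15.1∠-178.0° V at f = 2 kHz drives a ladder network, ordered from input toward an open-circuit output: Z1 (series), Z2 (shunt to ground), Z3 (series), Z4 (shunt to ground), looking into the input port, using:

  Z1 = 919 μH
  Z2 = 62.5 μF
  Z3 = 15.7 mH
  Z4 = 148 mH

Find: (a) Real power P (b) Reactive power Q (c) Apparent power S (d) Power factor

Step 1 — Angular frequency: ω = 2π·f = 2π·2000 = 1.257e+04 rad/s.
Step 2 — Component impedances:
  Z1: Z = jωL = j·1.257e+04·0.000919 = 0 + j11.55 Ω
  Z2: Z = 1/(jωC) = -j/(ω·C) = 0 - j1.273 Ω
  Z3: Z = jωL = j·1.257e+04·0.0157 = 0 + j197.3 Ω
  Z4: Z = jωL = j·1.257e+04·0.148 = 0 + j1860 Ω
Step 3 — Ladder network (open output): work backward from the far end, alternating series and parallel combinations. Z_in = 0 + j10.27 Ω = 10.27∠90.0° Ω.
Step 4 — Source phasor: V = 15.1∠-178.0° V = -15.09 - j0.527 V.
Step 5 — Current: I = V / Z = -0.05129 + j1.469 A = 1.47∠92.0° A.
Step 6 — Complex power: S = V·I* = 0 + j22.19 VA.
Step 7 — Real power: P = Re(S) = 0 W.
Step 8 — Reactive power: Q = Im(S) = 22.19 VAR.
Step 9 — Apparent power: |S| = 22.19 VA.
Step 10 — Power factor: PF = P/|S| = 0 (lagging).

(a) P = 0 W  (b) Q = 22.19 VAR  (c) S = 22.19 VA  (d) PF = 0 (lagging)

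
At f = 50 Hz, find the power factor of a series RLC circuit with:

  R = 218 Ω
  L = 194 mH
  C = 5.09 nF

Step 1 — Angular frequency: ω = 2π·f = 2π·50 = 314.2 rad/s.
Step 2 — Component impedances:
  R: Z = R = 218 Ω
  L: Z = jωL = j·314.2·0.194 = 0 + j60.95 Ω
  C: Z = 1/(jωC) = -j/(ω·C) = 0 - j6.254e+05 Ω
Step 3 — Series combination: Z_total = R + L + C = 218 - j6.253e+05 Ω = 6.253e+05∠-90.0° Ω.
Step 4 — Power factor: PF = cos(φ) = Re(Z)/|Z| = 218/6.253e+05 = 0.0003486.
Step 5 — Type: Im(Z) = -6.253e+05 ⇒ leading (phase φ = -90.0°).

PF = 0.0003486 (leading, φ = -90.0°)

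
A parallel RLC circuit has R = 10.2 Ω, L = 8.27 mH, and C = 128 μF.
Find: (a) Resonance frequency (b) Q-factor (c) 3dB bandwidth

Step 1 — Resonance: ω₀ = 1/√(LC) = 1/√(0.00827·0.000128) = 971.9 rad/s.
Step 2 — f₀ = ω₀/(2π) = 154.7 Hz.
Step 3 — Parallel Q: Q = R/(ω₀L) = 10.2/(971.9·0.00827) = 1.269.
Step 4 — Bandwidth: Δω = ω₀/Q = 765.9 rad/s; BW = Δω/(2π) = 121.9 Hz.

(a) f₀ = 154.7 Hz  (b) Q = 1.269  (c) BW = 121.9 Hz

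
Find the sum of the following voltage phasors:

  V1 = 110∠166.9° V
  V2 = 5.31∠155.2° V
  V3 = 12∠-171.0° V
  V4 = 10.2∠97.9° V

Step 1 — Convert each phasor to rectangular form:
  V1 = 110·(cos(166.9°) + j·sin(166.9°)) = -107.1 + j24.93 V
  V2 = 5.31·(cos(155.2°) + j·sin(155.2°)) = -4.82 + j2.227 V
  V3 = 12·(cos(-171.0°) + j·sin(-171.0°)) = -11.85 - j1.877 V
  V4 = 10.2·(cos(97.9°) + j·sin(97.9°)) = -1.402 + j10.1 V
Step 2 — Sum components: V_total = -125.2 + j35.38 V.
Step 3 — Convert to polar: |V_total| = 130.1 V, ∠V_total = 164.2°.

V_total = 130.1∠164.2° V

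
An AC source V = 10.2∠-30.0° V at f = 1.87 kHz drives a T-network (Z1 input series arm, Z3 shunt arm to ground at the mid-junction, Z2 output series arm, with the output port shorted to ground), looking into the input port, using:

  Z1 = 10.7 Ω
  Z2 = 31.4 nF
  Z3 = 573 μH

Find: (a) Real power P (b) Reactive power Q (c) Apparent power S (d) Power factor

Step 1 — Angular frequency: ω = 2π·f = 2π·1870 = 1.175e+04 rad/s.
Step 2 — Component impedances:
  Z1: Z = R = 10.7 Ω
  Z2: Z = 1/(jωC) = -j/(ω·C) = 0 - j2710 Ω
  Z3: Z = jωL = j·1.175e+04·0.000573 = 0 + j6.732 Ω
Step 3 — With the output port shorted to ground, the output series arm Z2 runs from the junction to ground; the shunt arm Z3 also runs from the junction to ground. They appear in parallel: Z3 || Z2 = 0 + j6.749 Ω.
Step 4 — Series with input arm Z1: Z_in = Z1 + (Z3 || Z2) = 10.7 + j6.749 Ω = 12.65∠32.2° Ω.
Step 5 — Source phasor: V = 10.2∠-30.0° V = 8.833 - j5.1 V.
Step 6 — Current: I = V / Z = 0.3755 - j0.7135 A = 0.8063∠-62.2° A.
Step 7 — Complex power: S = V·I* = 6.956 + j4.388 VA.
Step 8 — Real power: P = Re(S) = 6.956 W.
Step 9 — Reactive power: Q = Im(S) = 4.388 VAR.
Step 10 — Apparent power: |S| = 8.224 VA.
Step 11 — Power factor: PF = P/|S| = 0.8458 (lagging).

(a) P = 6.956 W  (b) Q = 4.388 VAR  (c) S = 8.224 VA  (d) PF = 0.8458 (lagging)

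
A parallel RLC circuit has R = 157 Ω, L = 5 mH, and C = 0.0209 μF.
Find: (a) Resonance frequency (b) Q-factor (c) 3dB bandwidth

Step 1 — Resonance: ω₀ = 1/√(LC) = 1/√(0.005·2.09e-08) = 9.782e+04 rad/s.
Step 2 — f₀ = ω₀/(2π) = 1.557e+04 Hz.
Step 3 — Parallel Q: Q = R/(ω₀L) = 157/(9.782e+04·0.005) = 0.321.
Step 4 — Bandwidth: Δω = ω₀/Q = 3.048e+05 rad/s; BW = Δω/(2π) = 4.85e+04 Hz.

(a) f₀ = 1.557e+04 Hz  (b) Q = 0.321  (c) BW = 4.85e+04 Hz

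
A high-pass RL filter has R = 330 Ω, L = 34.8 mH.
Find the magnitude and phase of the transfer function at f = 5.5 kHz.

Step 1 — Angular frequency: ω = 2π·5500 = 3.456e+04 rad/s.
Step 2 — Transfer function: H(jω) = jωL/(R + jωL).
Step 3 — Numerator jωL = j·1203; denominator R + jωL = 330 + j1203.
Step 4 — H = 0.93 + j0.2552.
Step 5 — Magnitude: |H| = 0.9644 (-0.3 dB); phase: φ = 15.3°.

|H| = 0.9644 (-0.3 dB), φ = 15.3°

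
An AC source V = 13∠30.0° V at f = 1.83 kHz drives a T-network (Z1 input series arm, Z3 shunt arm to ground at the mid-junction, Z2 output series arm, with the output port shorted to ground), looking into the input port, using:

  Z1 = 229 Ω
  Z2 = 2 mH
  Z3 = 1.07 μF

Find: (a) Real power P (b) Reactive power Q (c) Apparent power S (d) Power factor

Step 1 — Angular frequency: ω = 2π·f = 2π·1830 = 1.15e+04 rad/s.
Step 2 — Component impedances:
  Z1: Z = R = 229 Ω
  Z2: Z = jωL = j·1.15e+04·0.002 = 0 + j23 Ω
  Z3: Z = 1/(jωC) = -j/(ω·C) = 0 - j81.28 Ω
Step 3 — With the output port shorted to ground, the output series arm Z2 runs from the junction to ground; the shunt arm Z3 also runs from the junction to ground. They appear in parallel: Z3 || Z2 = 0 + j32.07 Ω.
Step 4 — Series with input arm Z1: Z_in = Z1 + (Z3 || Z2) = 229 + j32.07 Ω = 231.2∠8.0° Ω.
Step 5 — Source phasor: V = 13∠30.0° V = 11.26 + j6.5 V.
Step 6 — Current: I = V / Z = 0.05212 + j0.02109 A = 0.05622∠22.0° A.
Step 7 — Complex power: S = V·I* = 0.7238 + j0.1014 VA.
Step 8 — Real power: P = Re(S) = 0.7238 W.
Step 9 — Reactive power: Q = Im(S) = 0.1014 VAR.
Step 10 — Apparent power: |S| = 0.7309 VA.
Step 11 — Power factor: PF = P/|S| = 0.9903 (lagging).

(a) P = 0.7238 W  (b) Q = 0.1014 VAR  (c) S = 0.7309 VA  (d) PF = 0.9903 (lagging)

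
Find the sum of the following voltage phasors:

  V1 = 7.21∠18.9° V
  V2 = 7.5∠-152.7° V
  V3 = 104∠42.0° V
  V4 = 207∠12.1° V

Step 1 — Convert each phasor to rectangular form:
  V1 = 7.21·(cos(18.9°) + j·sin(18.9°)) = 6.821 + j2.335 V
  V2 = 7.5·(cos(-152.7°) + j·sin(-152.7°)) = -6.665 - j3.44 V
  V3 = 104·(cos(42.0°) + j·sin(42.0°)) = 77.29 + j69.59 V
  V4 = 207·(cos(12.1°) + j·sin(12.1°)) = 202.4 + j43.39 V
Step 2 — Sum components: V_total = 279.8 + j111.9 V.
Step 3 — Convert to polar: |V_total| = 301.4 V, ∠V_total = 21.8°.

V_total = 301.4∠21.8° V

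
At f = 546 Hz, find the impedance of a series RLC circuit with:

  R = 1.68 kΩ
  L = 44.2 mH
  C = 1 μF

Step 1 — Angular frequency: ω = 2π·f = 2π·546 = 3431 rad/s.
Step 2 — Component impedances:
  R: Z = R = 1680 Ω
  L: Z = jωL = j·3431·0.0442 = 0 + j151.6 Ω
  C: Z = 1/(jωC) = -j/(ω·C) = 0 - j291.5 Ω
Step 3 — Series combination: Z_total = R + L + C = 1680 - j139.9 Ω = 1686∠-4.8° Ω.

Z = 1680 - j139.9 Ω = 1686∠-4.8° Ω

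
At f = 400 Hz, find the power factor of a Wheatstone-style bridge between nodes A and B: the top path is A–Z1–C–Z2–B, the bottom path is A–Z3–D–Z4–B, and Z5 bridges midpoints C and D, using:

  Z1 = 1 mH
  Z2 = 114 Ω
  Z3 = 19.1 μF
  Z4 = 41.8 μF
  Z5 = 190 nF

Step 1 — Angular frequency: ω = 2π·f = 2π·400 = 2513 rad/s.
Step 2 — Component impedances:
  Z1: Z = jωL = j·2513·0.001 = 0 + j2.513 Ω
  Z2: Z = R = 114 Ω
  Z3: Z = 1/(jωC) = -j/(ω·C) = 0 - j20.83 Ω
  Z4: Z = 1/(jωC) = -j/(ω·C) = 0 - j9.519 Ω
  Z5: Z = 1/(jωC) = -j/(ω·C) = 0 - j2094 Ω
Step 3 — Bridge requires nodal analysis (the Z5 bridge couples midpoints C and D, so the two paths cannot be reduced to a simple series/parallel combination). Setting node B to ground and injecting 1 A at node A, the 3-node admittance system at A, C, D solves to V_A = Z_AB = 7.54 - j28.31 Ω = 29.3∠-75.1° Ω.
Step 4 — Power factor: PF = cos(φ) = Re(Z)/|Z| = 7.54/29.3 = 0.2573.
Step 5 — Type: Im(Z) = -28.31 ⇒ leading (phase φ = -75.1°).

PF = 0.2573 (leading, φ = -75.1°)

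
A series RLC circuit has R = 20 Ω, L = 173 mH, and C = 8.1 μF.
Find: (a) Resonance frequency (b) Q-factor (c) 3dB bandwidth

Step 1 — Resonance condition Im(Z)=0 gives ω₀ = 1/√(LC).
Step 2 — ω₀ = 1/√(0.173·8.1e-06) = 844.8 rad/s.
Step 3 — f₀ = ω₀/(2π) = 134.4 Hz.
Step 4 — Series Q: Q = ω₀L/R = 844.8·0.173/20 = 7.307.
Step 5 — 3dB bandwidth: Δω = ω₀/Q = 115.6 rad/s; BW = Δω/(2π) = 18.4 Hz.

(a) f₀ = 134.4 Hz  (b) Q = 7.307  (c) BW = 18.4 Hz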